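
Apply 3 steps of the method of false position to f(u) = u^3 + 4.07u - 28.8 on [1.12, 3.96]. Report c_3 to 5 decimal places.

2.55107

f(1.120000) = -22.836672, f(3.960000) = 49.416336
step 1: c = 2.017626, f(c) = -12.374887 < 0 → new bracket [2.017626, 3.960000]
step 2: c = 2.406624, f(c) = -5.066269 < 0 → new bracket [2.406624, 3.960000]
step 3: c = 2.551070, f(c) = -1.814885 < 0 → new bracket [2.551070, 3.960000]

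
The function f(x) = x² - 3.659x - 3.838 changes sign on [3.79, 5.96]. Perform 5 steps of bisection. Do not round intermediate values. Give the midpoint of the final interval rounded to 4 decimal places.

4.5020

f(3.790000) = -3.341510, f(5.960000) = 9.875960 (opposite signs)
step 1: m = 4.875000, f(m) = 2.090000 > 0 → root in [3.790000, 4.875000]
step 2: m = 4.332500, f(m) = -0.920061 < 0 → root in [4.332500, 4.875000]
step 3: m = 4.603750, f(m) = 0.511393 > 0 → root in [4.332500, 4.603750]
step 4: m = 4.468125, f(m) = -0.222728 < 0 → root in [4.468125, 4.603750]
step 5: m = 4.535937, f(m) = 0.139734 > 0 → root in [4.468125, 4.535937]
Midpoint of [4.468125, 4.535937] = 4.502031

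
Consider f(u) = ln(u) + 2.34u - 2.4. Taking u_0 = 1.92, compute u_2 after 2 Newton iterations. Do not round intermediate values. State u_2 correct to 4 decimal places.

Newton update: u ← u − f(u)/f'(u).
f'(u) = 1/u + 2.34
u_0 = 1.920000: f = 2.745125, f' = 2.860833 → u_1 = 1.920000 - (2.745125)/(2.860833) = 0.960446
u_1 = 0.960446: f = -0.192915, f' = 3.381183 → u_2 = 0.960446 - (-0.192915)/(3.381183) = 1.017501

1.0175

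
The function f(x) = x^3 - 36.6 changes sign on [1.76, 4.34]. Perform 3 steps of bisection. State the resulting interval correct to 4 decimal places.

f(1.760000) = -31.148224, f(4.340000) = 45.146504 (opposite signs)
step 1: m = 3.050000, f(m) = -8.227375 < 0 → root in [3.050000, 4.340000]
step 2: m = 3.695000, f(m) = 13.847927 > 0 → root in [3.050000, 3.695000]
step 3: m = 3.372500, f(m) = 1.757993 > 0 → root in [3.050000, 3.372500]

[3.0500, 3.3725]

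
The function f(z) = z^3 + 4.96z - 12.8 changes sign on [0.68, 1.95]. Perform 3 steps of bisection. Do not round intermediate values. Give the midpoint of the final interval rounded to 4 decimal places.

1.7119

f(0.680000) = -9.112768, f(1.950000) = 4.286875 (opposite signs)
step 1: m = 1.315000, f(m) = -4.003669 < 0 → root in [1.315000, 1.950000]
step 2: m = 1.632500, f(m) = -0.352096 < 0 → root in [1.632500, 1.950000]
step 3: m = 1.791250, f(m) = 1.831963 > 0 → root in [1.632500, 1.791250]
Midpoint of [1.632500, 1.791250] = 1.711875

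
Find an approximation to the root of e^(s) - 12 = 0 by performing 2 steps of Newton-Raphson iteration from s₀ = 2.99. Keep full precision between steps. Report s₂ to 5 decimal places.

f'(s) = e^(s)
s_0 = 2.990000: f = 7.885682, f' = 19.885682 → s_1 = 2.990000 - (7.885682)/(19.885682) = 2.593449
s_1 = 2.593449: f = 1.375829, f' = 13.375829 → s_2 = 2.593449 - (1.375829)/(13.375829) = 2.490590

2.49059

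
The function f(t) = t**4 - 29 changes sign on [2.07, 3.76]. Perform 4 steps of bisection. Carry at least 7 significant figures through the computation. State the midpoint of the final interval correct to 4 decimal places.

f(2.070000) = -10.639632, f(3.760000) = 170.871734 (opposite signs)
step 1: m = 2.915000, f(m) = 43.202833 > 0 → root in [2.070000, 2.915000]
step 2: m = 2.492500, f(m) = 9.595855 > 0 → root in [2.070000, 2.492500]
step 3: m = 2.281250, f(m) = -1.917327 < 0 → root in [2.281250, 2.492500]
step 4: m = 2.386875, f(m) = 3.457772 > 0 → root in [2.281250, 2.386875]
Midpoint of [2.281250, 2.386875] = 2.334062

2.3341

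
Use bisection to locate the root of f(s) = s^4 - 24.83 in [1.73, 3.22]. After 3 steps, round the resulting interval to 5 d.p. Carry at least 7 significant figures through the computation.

f(1.730000) = -15.872550, f(3.220000) = 82.673719 (opposite signs)
step 1: m = 2.475000, f(m) = 12.693282 > 0 → root in [1.730000, 2.475000]
step 2: m = 2.102500, f(m) = -5.289124 < 0 → root in [2.102500, 2.475000]
step 3: m = 2.288750, f(m) = 2.610589 > 0 → root in [2.102500, 2.288750]

[2.10250, 2.28875]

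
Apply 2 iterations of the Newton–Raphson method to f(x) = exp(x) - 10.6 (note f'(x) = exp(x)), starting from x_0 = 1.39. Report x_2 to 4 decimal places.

Newton update: x ← x − f(x)/f'(x).
x_0 = 1.390000: f = -6.585150, f' = 4.014850 → x_1 = 1.390000 - (-6.585150)/(4.014850) = 3.030198
x_1 = 3.030198: f = 10.101336, f' = 20.701336 → x_2 = 3.030198 - (10.101336)/(20.701336) = 2.542242

2.5422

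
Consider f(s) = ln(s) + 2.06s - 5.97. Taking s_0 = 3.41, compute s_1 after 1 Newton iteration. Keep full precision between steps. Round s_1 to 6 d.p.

2.440572

f'(s) = 1/s + 2.06
s_0 = 3.410000: f = 2.281312, f' = 2.353255 → s_1 = 3.410000 - (2.281312)/(2.353255) = 2.440572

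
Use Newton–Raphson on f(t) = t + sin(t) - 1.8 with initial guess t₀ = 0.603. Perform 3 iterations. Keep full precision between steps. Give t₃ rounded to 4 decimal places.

Newton update: t ← t − f(t)/f'(t).
f'(t) = 1 + cos(t)
t_0 = 0.603000: f = -0.629884, f' = 1.823638 → t_1 = 0.603000 - (-0.629884)/(1.823638) = 0.948400
t_1 = 0.948400: f = -0.039117, f' = 1.582984 → t_2 = 0.948400 - (-0.039117)/(1.582984) = 0.973110
t_2 = 0.973110: f = -0.000250, f' = 1.562731 → t_3 = 0.973110 - (-0.000250)/(1.562731) = 0.973270

0.9733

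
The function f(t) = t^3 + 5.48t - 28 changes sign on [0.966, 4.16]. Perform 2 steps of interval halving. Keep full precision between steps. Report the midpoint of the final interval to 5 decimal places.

f(0.966000) = -21.804891, f(4.160000) = 66.788096 (opposite signs)
step 1: m = 2.563000, f(m) = 2.881508 > 0 → root in [0.966000, 2.563000]
step 2: m = 1.764500, f(m) = -12.836839 < 0 → root in [1.764500, 2.563000]
Midpoint of [1.764500, 2.563000] = 2.163750

2.16375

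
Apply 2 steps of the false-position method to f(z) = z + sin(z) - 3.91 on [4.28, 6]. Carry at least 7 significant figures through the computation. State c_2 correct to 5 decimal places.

4.82648

f(4.280000) = -0.537967, f(6.000000) = 1.810585
step 1: c = 4.673989, f(c) = -0.235274 < 0 → new bracket [4.673989, 6.000000]
step 2: c = 4.826480, f(c) = -0.077018 < 0 → new bracket [4.826480, 6.000000]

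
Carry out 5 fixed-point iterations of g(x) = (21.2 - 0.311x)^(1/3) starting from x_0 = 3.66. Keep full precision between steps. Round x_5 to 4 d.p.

2.7302

x_1 = g(3.660000) = 2.717208
x_2 = g(2.717208) = 2.730382
x_3 = g(2.730382) = 2.730198
x_4 = g(2.730198) = 2.730201
x_5 = g(2.730201) = 2.730201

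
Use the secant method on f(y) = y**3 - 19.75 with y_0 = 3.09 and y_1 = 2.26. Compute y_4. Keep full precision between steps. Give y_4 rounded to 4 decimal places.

f(y_0) = 9.753629, f(y_1) = -8.206824
y_2 = 2.260000 - (-8.206824)·(2.260000 - 3.090000)/(-8.206824 - (9.753629)) = 2.639259; f(y_2) = -1.365745
y_3 = 2.639259 - (-1.365745)·(2.639259 - 2.260000)/(-1.365745 - (-8.206824)) = 2.714974; f(y_3) = 0.262297
y_4 = 2.714974 - (0.262297)·(2.714974 - 2.639259)/(0.262297 - (-1.365745)) = 2.702775; f(y_4) = -0.006243

2.7028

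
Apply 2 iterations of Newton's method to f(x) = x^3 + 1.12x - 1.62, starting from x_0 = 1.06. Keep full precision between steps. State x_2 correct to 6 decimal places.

0.866655

f'(x) = 3x^2 + 1.12
x_0 = 1.060000: f = 0.758216, f' = 4.490800 → x_1 = 1.060000 - (0.758216)/(4.490800) = 0.891162
x_1 = 0.891162: f = 0.085837, f' = 3.502511 → x_2 = 0.891162 - (0.085837)/(3.502511) = 0.866655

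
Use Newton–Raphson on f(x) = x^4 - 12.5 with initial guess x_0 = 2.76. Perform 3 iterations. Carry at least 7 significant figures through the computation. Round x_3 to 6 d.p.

1.883963

f'(x) = 4x^3
x_0 = 2.760000: f = 45.527830, f' = 84.098304 → x_1 = 2.760000 - (45.527830)/(84.098304) = 2.218636
x_1 = 2.218636: f = 11.729469, f' = 43.683549 → x_2 = 2.218636 - (11.729469)/(43.683549) = 1.950126
x_2 = 1.950126: f = 1.962732, f' = 29.665231 → x_3 = 1.950126 - (1.962732)/(29.665231) = 1.883963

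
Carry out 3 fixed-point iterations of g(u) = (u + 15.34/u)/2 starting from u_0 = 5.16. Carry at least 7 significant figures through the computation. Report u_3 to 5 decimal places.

u_1 = g(5.160000) = 4.066434
u_2 = g(4.066434) = 3.919390
u_3 = g(3.919390) = 3.916632

3.91663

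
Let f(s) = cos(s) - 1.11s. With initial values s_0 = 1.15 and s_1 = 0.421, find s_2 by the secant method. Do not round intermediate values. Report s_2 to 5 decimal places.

Secant update: s_(k+1) = s_k − f(s_k)·(s_k − s_(k-1))/(f(s_k) − f(s_(k-1))).
f(s_0) = -0.868013, f(s_1) = 0.445371
s_2 = 0.421000 - (0.445371)·(0.421000 - 1.150000)/(0.445371 - (-0.868013)) = 0.668205; f(s_2) = 0.043227

0.66821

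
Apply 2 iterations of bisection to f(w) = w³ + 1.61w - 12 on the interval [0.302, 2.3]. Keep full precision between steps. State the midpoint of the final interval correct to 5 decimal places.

2.05025

f(0.302000) = -11.486236, f(2.300000) = 3.870000 (opposite signs)
step 1: m = 1.301000, f(m) = -7.703316 < 0 → root in [1.301000, 2.300000]
step 2: m = 1.800500, f(m) = -3.264334 < 0 → root in [1.800500, 2.300000]
Midpoint of [1.800500, 2.300000] = 2.050250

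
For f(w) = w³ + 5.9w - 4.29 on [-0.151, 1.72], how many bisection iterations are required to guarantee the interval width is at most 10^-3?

Initial width b − a = 1.72 − -0.151 = 1.871000.
After n steps the width is (b−a)/2^n; need (b−a)/2^n ≤ 10^-3.
So n ≥ log₂(1.871000/10^-3) = log₂(1871.0000) ≈ 10.8696.
Hence n = 11.

11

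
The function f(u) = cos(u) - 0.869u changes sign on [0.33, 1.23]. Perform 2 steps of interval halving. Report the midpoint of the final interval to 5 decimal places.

f(0.330000) = 0.659272, f(1.230000) = -0.734632 (opposite signs)
step 1: m = 0.780000, f(m) = 0.033094 > 0 → root in [0.780000, 1.230000]
step 2: m = 1.005000, f(m) = -0.337257 < 0 → root in [0.780000, 1.005000]
Midpoint of [0.780000, 1.005000] = 0.892500

0.89250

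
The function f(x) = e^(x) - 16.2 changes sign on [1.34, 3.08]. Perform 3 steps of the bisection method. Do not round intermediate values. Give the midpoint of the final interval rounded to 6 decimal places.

f(1.340000) = -12.380956, f(3.080000) = 5.558402 (opposite signs)
step 1: m = 2.210000, f(m) = -7.084284 < 0 → root in [2.210000, 3.080000]
step 2: m = 2.645000, f(m) = -2.116555 < 0 → root in [2.645000, 3.080000]
step 3: m = 2.862500, f(m) = 1.305235 > 0 → root in [2.645000, 2.862500]
Midpoint of [2.645000, 2.862500] = 2.753750

2.753750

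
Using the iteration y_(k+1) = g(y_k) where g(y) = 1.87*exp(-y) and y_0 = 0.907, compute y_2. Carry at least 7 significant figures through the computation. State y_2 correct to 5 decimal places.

y_1 = g(0.907000) = 0.754982
y_2 = g(0.754982) = 0.878936

0.87894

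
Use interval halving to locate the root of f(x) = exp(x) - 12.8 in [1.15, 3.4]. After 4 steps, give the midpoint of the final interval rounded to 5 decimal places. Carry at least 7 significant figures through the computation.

2.48594

f(1.150000) = -9.641807, f(3.400000) = 17.164100 (opposite signs)
step 1: m = 2.275000, f(m) = -3.072081 < 0 → root in [2.275000, 3.400000]
step 2: m = 2.837500, f(m) = 4.273030 > 0 → root in [2.275000, 2.837500]
step 3: m = 2.556250, f(m) = 0.087399 > 0 → root in [2.275000, 2.556250]
step 4: m = 2.415625, f(m) = -1.603234 < 0 → root in [2.415625, 2.556250]
Midpoint of [2.415625, 2.556250] = 2.485937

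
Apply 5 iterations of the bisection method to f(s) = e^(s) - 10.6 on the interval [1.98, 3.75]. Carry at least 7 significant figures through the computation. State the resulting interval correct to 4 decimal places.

[2.3119, 2.3672]

f(1.980000) = -3.357257, f(3.750000) = 31.921082 (opposite signs)
step 1: m = 2.865000, f(m) = 6.949053 > 0 → root in [1.980000, 2.865000]
step 2: m = 2.422500, f(m) = 0.674009 > 0 → root in [1.980000, 2.422500]
step 3: m = 2.201250, f(m) = -1.563698 < 0 → root in [2.201250, 2.422500]
step 4: m = 2.311875, f(m) = -0.506668 < 0 → root in [2.311875, 2.422500]
step 5: m = 2.367188, f(m) = 0.067348 > 0 → root in [2.311875, 2.367188]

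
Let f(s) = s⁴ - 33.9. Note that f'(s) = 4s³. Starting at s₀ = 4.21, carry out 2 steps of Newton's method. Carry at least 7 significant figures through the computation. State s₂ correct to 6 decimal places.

2.695449

s_0 = 4.210000: f = 280.243721, f' = 298.473844 → s_1 = 4.210000 - (280.243721)/(298.473844) = 3.271078
s_1 = 3.271078: f = 80.588928, f' = 140.001474 → s_2 = 3.271078 - (80.588928)/(140.001474) = 2.695449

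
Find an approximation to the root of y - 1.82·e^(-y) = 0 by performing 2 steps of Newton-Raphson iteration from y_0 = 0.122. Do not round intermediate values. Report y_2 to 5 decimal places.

0.80664

f'(y) = 1 + 1.82·e^(-y)
y_0 = 0.122000: f = -1.488970, f' = 2.610970 → y_1 = 0.122000 - (-1.488970)/(2.610970) = 0.692275
y_1 = 0.692275: f = -0.218520, f' = 1.910794 → y_2 = 0.692275 - (-0.218520)/(1.910794) = 0.806635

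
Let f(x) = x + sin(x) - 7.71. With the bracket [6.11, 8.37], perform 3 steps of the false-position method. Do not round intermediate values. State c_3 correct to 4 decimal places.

7.0341

False-position update: c = (a·f(b) − b·f(a))/(f(b) − f(a)); replace the endpoint whose sign matches f(c).
f(6.110000) = -1.772321, f(8.370000) = 1.529791
step 1: c = 7.322995, f(c) = 0.475303 > 0 → new bracket [6.110000, 7.322995]
step 2: c = 7.066484, f(c) = 0.062105 > 0 → new bracket [6.110000, 7.066484]
step 3: c = 7.034102, f(c) = 0.006411 > 0 → new bracket [6.110000, 7.034102]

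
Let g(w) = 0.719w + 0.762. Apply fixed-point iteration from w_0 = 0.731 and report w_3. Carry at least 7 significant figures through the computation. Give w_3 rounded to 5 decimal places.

w_1 = g(0.731000) = 1.287589
w_2 = g(1.287589) = 1.687776
w_3 = g(1.687776) = 1.975511

1.97551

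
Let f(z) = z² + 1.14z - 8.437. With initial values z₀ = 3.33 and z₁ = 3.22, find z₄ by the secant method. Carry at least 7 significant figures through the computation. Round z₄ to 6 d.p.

Secant update: z_(k+1) = z_k − f(z_k)·(z_k − z_(k-1))/(f(z_k) − f(z_(k-1))).
f(z_0) = 6.448100, f(z_1) = 5.602200
z_2 = 3.220000 - (5.602200)·(3.220000 - 3.330000)/(5.602200 - (6.448100)) = 2.491495; f(z_2) = 0.610854
z_3 = 2.491495 - (0.610854)·(2.491495 - 3.220000)/(0.610854 - (5.602200)) = 2.402339; f(z_3) = 0.072900
z_4 = 2.402339 - (0.072900)·(2.402339 - 2.491495)/(0.072900 - (0.610854)) = 2.390257; f(z_4) = 0.001223

2.390257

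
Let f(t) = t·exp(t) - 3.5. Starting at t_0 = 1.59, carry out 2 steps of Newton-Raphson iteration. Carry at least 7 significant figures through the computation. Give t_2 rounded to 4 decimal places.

1.1404

f'(t) = (t + 1)·exp(t)
t_0 = 1.590000: f = 4.296961, f' = 12.700710 → t_1 = 1.590000 - (4.296961)/(12.700710) = 1.251676
t_1 = 1.251676: f = 0.876103, f' = 7.872299 → t_2 = 1.251676 - (0.876103)/(7.872299) = 1.140386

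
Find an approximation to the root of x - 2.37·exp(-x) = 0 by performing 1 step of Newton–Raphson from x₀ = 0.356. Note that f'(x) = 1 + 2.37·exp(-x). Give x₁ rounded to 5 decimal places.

Newton update: x ← x − f(x)/f'(x).
x_0 = 0.356000: f = -1.304120, f' = 2.660120 → x_1 = 0.356000 - (-1.304120)/(2.660120) = 0.846249

0.84625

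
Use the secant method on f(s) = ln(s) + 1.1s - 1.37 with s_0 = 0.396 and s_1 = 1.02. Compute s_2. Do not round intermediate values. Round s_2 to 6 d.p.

1.107223

Secant update: s_(k+1) = s_k − f(s_k)·(s_k − s_(k-1))/(f(s_k) − f(s_(k-1))).
f(s_0) = -1.860741, f(s_1) = -0.228197
s_2 = 1.020000 - (-0.228197)·(1.020000 - 0.396000)/(-0.228197 - (-1.860741)) = 1.107223; f(s_2) = -0.050200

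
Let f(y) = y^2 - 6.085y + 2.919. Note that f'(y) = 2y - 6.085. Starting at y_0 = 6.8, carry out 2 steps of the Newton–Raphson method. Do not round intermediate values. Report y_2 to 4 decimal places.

5.5677

y_0 = 6.800000: f = 7.781000, f' = 7.515000 → y_1 = 6.800000 - (7.781000)/(7.515000) = 5.764604
y_1 = 5.764604: f = 1.072045, f' = 5.444208 → y_2 = 5.764604 - (1.072045)/(5.444208) = 5.567689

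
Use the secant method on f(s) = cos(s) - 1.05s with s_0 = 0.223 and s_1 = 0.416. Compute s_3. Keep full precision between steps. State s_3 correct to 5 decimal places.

0.71385

Secant update: s_(k+1) = s_k − f(s_k)·(s_k − s_(k-1))/(f(s_k) − f(s_(k-1))).
f(s_0) = 0.741088, f(s_1) = 0.477913
s_2 = 0.416000 - (0.477913)·(0.416000 - 0.223000)/(0.477913 - (0.741088)) = 0.766477; f(s_2) = -0.084443
s_3 = 0.766477 - (-0.084443)·(0.766477 - 0.416000)/(-0.084443 - (0.477913)) = 0.713850; f(s_3) = 0.006304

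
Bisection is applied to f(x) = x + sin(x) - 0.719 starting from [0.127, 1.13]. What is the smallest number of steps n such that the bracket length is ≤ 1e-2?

Initial width b − a = 1.13 − 0.127 = 1.003000.
After n steps the width is (b−a)/2^n; need (b−a)/2^n ≤ 1e-2.
So n ≥ log₂(1.003000/1e-2) = log₂(100.3000) ≈ 6.6482.
Hence n = 7.

7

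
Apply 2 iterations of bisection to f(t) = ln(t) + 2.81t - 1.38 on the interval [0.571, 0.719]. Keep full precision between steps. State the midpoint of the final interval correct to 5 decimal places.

f(0.571000) = -0.335856, f(0.719000) = 0.310496 (opposite signs)
step 1: m = 0.645000, f(m) = -0.006055 < 0 → root in [0.645000, 0.719000]
step 2: m = 0.682000, f(m) = 0.153694 > 0 → root in [0.645000, 0.682000]
Midpoint of [0.645000, 0.682000] = 0.663500

0.66350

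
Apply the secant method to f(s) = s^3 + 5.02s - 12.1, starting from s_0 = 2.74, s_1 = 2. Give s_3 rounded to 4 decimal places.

1.6161

Secant update: s_(k+1) = s_k − f(s_k)·(s_k − s_(k-1))/(f(s_k) − f(s_(k-1))).
f(s_0) = 22.225624, f(s_1) = 5.940000
s_2 = 2.000000 - (5.940000)·(2.000000 - 2.740000)/(5.940000 - (22.225624)) = 1.730093; f(s_2) = 1.763622
s_3 = 1.730093 - (1.763622)·(1.730093 - 2.000000)/(1.763622 - (5.940000)) = 1.616116; f(s_3) = 0.233919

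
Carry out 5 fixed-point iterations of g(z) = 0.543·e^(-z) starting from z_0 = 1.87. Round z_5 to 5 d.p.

z_1 = g(1.870000) = 0.083689
z_2 = g(0.083689) = 0.499406
z_3 = g(0.499406) = 0.329542
z_4 = g(0.329542) = 0.390555
z_5 = g(0.390555) = 0.367438

0.36744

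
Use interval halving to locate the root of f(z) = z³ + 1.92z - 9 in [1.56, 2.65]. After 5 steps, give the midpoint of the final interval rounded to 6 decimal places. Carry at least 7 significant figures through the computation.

f(1.560000) = -2.208384, f(2.650000) = 14.697625 (opposite signs)
step 1: m = 2.105000, f(m) = 4.368908 > 0 → root in [1.560000, 2.105000]
step 2: m = 1.832500, f(m) = 0.672038 > 0 → root in [1.560000, 1.832500]
step 3: m = 1.696250, f(m) = -0.862641 < 0 → root in [1.696250, 1.832500]
step 4: m = 1.764375, f(m) = -0.119867 < 0 → root in [1.764375, 1.832500]
step 5: m = 1.798437, f(m) = 0.269826 > 0 → root in [1.764375, 1.798437]
Midpoint of [1.764375, 1.798437] = 1.781406

1.781406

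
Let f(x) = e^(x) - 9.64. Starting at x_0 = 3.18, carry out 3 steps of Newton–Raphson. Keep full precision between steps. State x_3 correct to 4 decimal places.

f'(x) = e^(x)
x_0 = 3.180000: f = 14.406754, f' = 24.046754 → x_1 = 3.180000 - (14.406754)/(24.046754) = 2.580886
x_1 = 2.580886: f = 3.568832, f' = 13.208832 → x_2 = 2.580886 - (3.568832)/(13.208832) = 2.310700
x_2 = 2.310700: f = 0.441483, f' = 10.081483 → x_3 = 2.310700 - (0.441483)/(10.081483) = 2.266909

2.2669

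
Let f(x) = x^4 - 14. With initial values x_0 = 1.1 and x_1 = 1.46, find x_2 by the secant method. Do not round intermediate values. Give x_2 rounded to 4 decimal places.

2.5654

Secant update: x_(k+1) = x_k − f(x_k)·(x_k − x_(k-1))/(f(x_k) − f(x_(k-1))).
f(x_0) = -12.535900, f(x_1) = -9.456281
x_2 = 1.460000 - (-9.456281)·(1.460000 - 1.100000)/(-9.456281 - (-12.535900)) = 2.565417; f(x_2) = 29.314327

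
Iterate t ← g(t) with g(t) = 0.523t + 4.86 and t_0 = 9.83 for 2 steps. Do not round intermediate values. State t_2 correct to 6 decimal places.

10.090570

t_1 = g(9.830000) = 10.001090
t_2 = g(10.001090) = 10.090570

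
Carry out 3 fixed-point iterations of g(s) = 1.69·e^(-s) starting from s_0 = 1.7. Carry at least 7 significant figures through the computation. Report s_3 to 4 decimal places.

0.4885

s_1 = g(1.700000) = 0.308735
s_2 = g(0.308735) = 1.241094
s_3 = g(1.241094) = 0.488525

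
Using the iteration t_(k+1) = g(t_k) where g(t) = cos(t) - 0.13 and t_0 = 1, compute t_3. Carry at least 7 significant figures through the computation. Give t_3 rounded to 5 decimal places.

0.57597

t_1 = g(1.000000) = 0.410302
t_2 = g(0.410302) = 0.787000
t_3 = g(0.787000) = 0.575973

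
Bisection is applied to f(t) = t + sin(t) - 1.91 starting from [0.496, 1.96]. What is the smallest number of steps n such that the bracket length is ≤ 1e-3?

Initial width b − a = 1.96 − 0.496 = 1.464000.
After n steps the width is (b−a)/2^n; need (b−a)/2^n ≤ 1e-3.
So n ≥ log₂(1.464000/1e-3) = log₂(1464.0000) ≈ 10.5157.
Hence n = 11.

11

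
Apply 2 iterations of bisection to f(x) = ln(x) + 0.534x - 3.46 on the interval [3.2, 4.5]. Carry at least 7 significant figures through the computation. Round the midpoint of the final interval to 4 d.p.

f(3.200000) = -0.588049, f(4.500000) = 0.447077 (opposite signs)
step 1: m = 3.850000, f(m) = -0.056027 < 0 → root in [3.850000, 4.500000]
step 2: m = 4.175000, f(m) = 0.198564 > 0 → root in [3.850000, 4.175000]
Midpoint of [3.850000, 4.175000] = 4.012500

4.0125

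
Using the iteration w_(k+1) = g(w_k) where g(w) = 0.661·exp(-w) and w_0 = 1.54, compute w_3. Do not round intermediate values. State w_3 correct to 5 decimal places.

w_1 = g(1.540000) = 0.141706
w_2 = g(0.141706) = 0.573666
w_3 = g(0.573666) = 0.372444

0.37244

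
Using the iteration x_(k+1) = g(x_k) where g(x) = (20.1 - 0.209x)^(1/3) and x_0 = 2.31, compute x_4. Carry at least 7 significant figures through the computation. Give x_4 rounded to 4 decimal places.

2.6933

x_1 = g(2.310000) = 2.696988
x_2 = g(2.696988) = 2.693277
x_3 = g(2.693277) = 2.693312
x_4 = g(2.693312) = 2.693312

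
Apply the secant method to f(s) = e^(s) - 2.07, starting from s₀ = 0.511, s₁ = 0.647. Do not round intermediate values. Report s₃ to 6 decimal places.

0.727175

Secant update: s_(k+1) = s_k − f(s_k)·(s_k − s_(k-1))/(f(s_k) − f(s_(k-1))).
f(s_0) = -0.403043, f(s_1) = -0.160197
s_2 = 0.647000 - (-0.160197)·(0.647000 - 0.511000)/(-0.160197 - (-0.403043)) = 0.736715; f(s_2) = 0.019061
s_3 = 0.736715 - (0.019061)·(0.736715 - 0.647000)/(0.019061 - (-0.160197)) = 0.727175; f(s_3) = -0.000773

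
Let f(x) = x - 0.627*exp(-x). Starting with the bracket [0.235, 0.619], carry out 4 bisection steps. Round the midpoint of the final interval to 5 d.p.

f(0.235000) = -0.260688, f(0.619000) = 0.281371 (opposite signs)
step 1: m = 0.427000, f(m) = 0.017905 > 0 → root in [0.235000, 0.427000]
step 2: m = 0.331000, f(m) = -0.119315 < 0 → root in [0.331000, 0.427000]
step 3: m = 0.379000, f(m) = -0.050210 < 0 → root in [0.379000, 0.427000]
step 4: m = 0.403000, f(m) = -0.016032 < 0 → root in [0.403000, 0.427000]
Midpoint of [0.403000, 0.427000] = 0.415000

0.41500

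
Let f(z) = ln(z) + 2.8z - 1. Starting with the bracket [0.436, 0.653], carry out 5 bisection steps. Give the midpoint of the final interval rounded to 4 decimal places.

0.5615

f(0.436000) = -0.609313, f(0.653000) = 0.402222 (opposite signs)
step 1: m = 0.544500, f(m) = -0.083287 < 0 → root in [0.544500, 0.653000]
step 2: m = 0.598750, f(m) = 0.163589 > 0 → root in [0.544500, 0.598750]
step 3: m = 0.571625, f(m) = 0.041278 > 0 → root in [0.544500, 0.571625]
step 4: m = 0.558063, f(m) = -0.020709 < 0 → root in [0.558063, 0.571625]
step 5: m = 0.564844, f(m) = 0.010356 > 0 → root in [0.558063, 0.564844]
Midpoint of [0.558063, 0.564844] = 0.561453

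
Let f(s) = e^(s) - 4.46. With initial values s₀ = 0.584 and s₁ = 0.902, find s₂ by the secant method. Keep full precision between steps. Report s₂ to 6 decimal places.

Secant update: s_(k+1) = s_k − f(s_k)·(s_k − s_(k-1))/(f(s_k) − f(s_(k-1))).
f(s_0) = -2.666803, f(s_1) = -1.995473
s_2 = 0.902000 - (-1.995473)·(0.902000 - 0.584000)/(-1.995473 - (-2.666803)) = 1.847228; f(s_2) = 1.882215

1.847228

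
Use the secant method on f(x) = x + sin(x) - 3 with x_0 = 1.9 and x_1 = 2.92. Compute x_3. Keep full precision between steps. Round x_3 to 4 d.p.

f(x_0) = -0.153700, f(x_1) = 0.139784
x_2 = 2.920000 - (0.139784)·(2.920000 - 1.900000)/(0.139784 - (-0.153700)) = 2.434183; f(x_2) = 0.084050
x_3 = 2.434183 - (0.084050)·(2.434183 - 2.920000)/(0.084050 - (0.139784)) = 1.701535; f(x_3) = -0.306999

1.7015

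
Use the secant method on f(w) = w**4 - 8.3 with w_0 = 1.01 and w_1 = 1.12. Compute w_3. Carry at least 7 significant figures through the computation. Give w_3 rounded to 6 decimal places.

1.365651

Secant update: w_(k+1) = w_k − f(w_k)·(w_k − w_(k-1))/(f(w_k) − f(w_(k-1))).
f(w_0) = -7.259396, f(w_1) = -6.726481
w_2 = 1.120000 - (-6.726481)·(1.120000 - 1.010000)/(-6.726481 - (-7.259396)) = 2.508425; f(w_2) = 31.291716
w_3 = 2.508425 - (31.291716)·(2.508425 - 1.120000)/(31.291716 - (-6.726481)) = 1.365651; f(w_3) = -4.821764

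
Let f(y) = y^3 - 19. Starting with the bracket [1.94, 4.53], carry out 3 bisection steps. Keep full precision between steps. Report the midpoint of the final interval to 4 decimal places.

f(1.940000) = -11.698616, f(4.530000) = 73.959677 (opposite signs)
step 1: m = 3.235000, f(m) = 14.855003 > 0 → root in [1.940000, 3.235000]
step 2: m = 2.587500, f(m) = -1.676283 < 0 → root in [2.587500, 3.235000]
step 3: m = 2.911250, f(m) = 5.673940 > 0 → root in [2.587500, 2.911250]
Midpoint of [2.587500, 2.911250] = 2.749375

2.7494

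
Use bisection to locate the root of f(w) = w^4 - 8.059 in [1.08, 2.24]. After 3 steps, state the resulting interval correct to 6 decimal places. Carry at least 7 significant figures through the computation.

[1.660000, 1.805000]

f(1.080000) = -6.698511, f(2.240000) = 17.117310 (opposite signs)
step 1: m = 1.660000, f(m) = -0.465669 < 0 → root in [1.660000, 2.240000]
step 2: m = 1.950000, f(m) = 6.400006 > 0 → root in [1.660000, 1.950000]
step 3: m = 1.805000, f(m) = 2.555727 > 0 → root in [1.660000, 1.805000]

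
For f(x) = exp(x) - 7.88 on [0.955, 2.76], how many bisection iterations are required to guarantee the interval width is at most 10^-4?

15

Initial width b − a = 2.76 − 0.955 = 1.805000.
After n steps the width is (b−a)/2^n; need (b−a)/2^n ≤ 10^-4.
So n ≥ log₂(1.805000/10^-4) = log₂(18050.0000) ≈ 14.1397.
Hence n = 15.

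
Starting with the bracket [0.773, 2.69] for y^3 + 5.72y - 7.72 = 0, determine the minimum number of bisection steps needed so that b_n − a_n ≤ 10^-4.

Initial width b − a = 2.69 − 0.773 = 1.917000.
After n steps the width is (b−a)/2^n; need (b−a)/2^n ≤ 10^-4.
So n ≥ log₂(1.917000/10^-4) = log₂(19170.0000) ≈ 14.2266.
Hence n = 15.

15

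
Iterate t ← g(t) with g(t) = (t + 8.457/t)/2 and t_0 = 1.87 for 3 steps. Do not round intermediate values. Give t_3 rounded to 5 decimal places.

t_1 = g(1.870000) = 3.196230
t_2 = g(3.196230) = 2.921080
t_3 = g(2.921080) = 2.908121

2.90812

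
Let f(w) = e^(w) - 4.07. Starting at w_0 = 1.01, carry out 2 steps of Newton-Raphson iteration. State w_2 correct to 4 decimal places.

1.4075

f'(w) = e^(w)
w_0 = 1.010000: f = -1.324399, f' = 2.745601 → w_1 = 1.010000 - (-1.324399)/(2.745601) = 1.492371
w_1 = 1.492371: f = 0.377629, f' = 4.447629 → w_2 = 1.492371 - (0.377629)/(4.447629) = 1.407465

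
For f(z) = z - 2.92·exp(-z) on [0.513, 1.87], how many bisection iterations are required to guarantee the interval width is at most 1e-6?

21

Initial width b − a = 1.87 − 0.513 = 1.357000.
After n steps the width is (b−a)/2^n; need (b−a)/2^n ≤ 1e-6.
So n ≥ log₂(1.357000/1e-6) = log₂(1357000.0000) ≈ 20.3720.
Hence n = 21.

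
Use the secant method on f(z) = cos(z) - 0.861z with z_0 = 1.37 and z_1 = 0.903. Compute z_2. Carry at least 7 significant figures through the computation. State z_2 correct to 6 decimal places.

0.813096

Secant update: z_(k+1) = z_k − f(z_k)·(z_k − z_(k-1))/(f(z_k) − f(z_(k-1))).
f(z_0) = -0.980120, f(z_1) = -0.158226
z_2 = 0.903000 - (-0.158226)·(0.903000 - 1.370000)/(-0.158226 - (-0.980120)) = 0.813096; f(z_2) = -0.012823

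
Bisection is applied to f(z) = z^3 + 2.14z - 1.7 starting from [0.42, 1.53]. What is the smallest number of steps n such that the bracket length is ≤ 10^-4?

Initial width b − a = 1.53 − 0.42 = 1.110000.
After n steps the width is (b−a)/2^n; need (b−a)/2^n ≤ 10^-4.
So n ≥ log₂(1.110000/10^-4) = log₂(11100.0000) ≈ 13.4383.
Hence n = 14.

14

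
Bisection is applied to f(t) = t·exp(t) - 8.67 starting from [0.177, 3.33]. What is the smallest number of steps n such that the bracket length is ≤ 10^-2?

9

Initial width b − a = 3.33 − 0.177 = 3.153000.
After n steps the width is (b−a)/2^n; need (b−a)/2^n ≤ 10^-2.
So n ≥ log₂(3.153000/10^-2) = log₂(315.3000) ≈ 8.3006.
Hence n = 9.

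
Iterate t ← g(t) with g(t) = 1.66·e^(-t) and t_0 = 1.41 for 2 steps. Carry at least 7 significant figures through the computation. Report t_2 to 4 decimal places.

t_1 = g(1.410000) = 0.405278
t_2 = g(0.405278) = 1.106874

1.1069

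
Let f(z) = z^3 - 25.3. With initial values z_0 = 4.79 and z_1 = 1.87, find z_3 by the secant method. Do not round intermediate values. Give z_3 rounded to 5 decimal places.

f(z_0) = 84.602239, f(z_1) = -18.760797
z_2 = 1.870000 - (-18.760797)·(1.870000 - 4.790000)/(-18.760797 - (84.602239)) = 2.399991; f(z_2) = -11.476147
z_3 = 2.399991 - (-11.476147)·(2.399991 - 1.870000)/(-11.476147 - (-18.760797)) = 3.234934; f(z_3) = 8.552916

3.23493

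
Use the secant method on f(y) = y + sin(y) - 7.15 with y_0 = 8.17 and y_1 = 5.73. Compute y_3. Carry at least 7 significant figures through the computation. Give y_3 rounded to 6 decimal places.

f(y_0) = 1.970480, f(y_1) = -1.945400
y_2 = 5.730000 - (-1.945400)·(5.730000 - 8.170000)/(-1.945400 - (1.970480)) = 6.942186; f(y_2) = 0.404513
y_3 = 6.942186 - (0.404513)·(6.942186 - 5.730000)/(0.404513 - (-1.945400)) = 6.733521; f(y_3) = 0.018788

6.733521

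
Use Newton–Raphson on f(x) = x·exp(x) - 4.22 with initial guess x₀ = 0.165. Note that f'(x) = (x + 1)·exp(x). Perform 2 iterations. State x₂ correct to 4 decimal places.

x_0 = 0.165000: f = -4.025400, f' = 1.373993 → x_1 = 0.165000 - (-4.025400)/(1.373993) = 3.094709
x_1 = 3.094709: f = 64.113723, f' = 90.414543 → x_2 = 3.094709 - (64.113723)/(90.414543) = 2.385601

2.3856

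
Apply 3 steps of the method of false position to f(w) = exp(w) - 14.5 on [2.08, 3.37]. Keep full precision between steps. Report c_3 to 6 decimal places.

False-position update: c = (a·f(b) − b·f(a))/(f(b) − f(a)); replace the endpoint whose sign matches f(c).
f(2.080000) = -6.495531, f(3.370000) = 14.578527
step 1: c = 2.477609, f(c) = -2.587253 < 0 → new bracket [2.477609, 3.370000]
step 2: c = 2.612112, f(c) = -0.872204 < 0 → new bracket [2.612112, 3.370000]
step 3: c = 2.654895, f(c) = -0.276510 < 0 → new bracket [2.654895, 3.370000]

2.654895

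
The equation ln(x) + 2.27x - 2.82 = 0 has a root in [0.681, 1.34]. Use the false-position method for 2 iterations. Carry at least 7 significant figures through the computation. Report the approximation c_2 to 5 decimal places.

1.17314

False-position update: c = (a·f(b) − b·f(a))/(f(b) − f(a)); replace the endpoint whose sign matches f(c).
f(0.681000) = -1.658323, f(1.340000) = 0.514470
step 1: c = 1.183963, f(c) = 0.036464 > 0 → new bracket [0.681000, 1.183963]
step 2: c = 1.173142, f(c) = 0.002717 > 0 → new bracket [0.681000, 1.173142]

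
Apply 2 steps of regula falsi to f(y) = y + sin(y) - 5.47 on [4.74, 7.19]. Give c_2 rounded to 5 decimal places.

5.86996

False-position update: c = (a·f(b) − b·f(a))/(f(b) − f(a)); replace the endpoint whose sign matches f(c).
f(4.740000) = -1.729619, f(7.190000) = 2.507545
step 1: c = 5.740095, f(c) = -0.246689 < 0 → new bracket [5.740095, 7.190000]
step 2: c = 5.869959, f(c) = -0.001607 < 0 → new bracket [5.869959, 7.190000]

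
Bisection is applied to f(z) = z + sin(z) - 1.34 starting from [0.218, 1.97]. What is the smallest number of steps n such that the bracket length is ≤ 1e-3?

11

Initial width b − a = 1.97 − 0.218 = 1.752000.
After n steps the width is (b−a)/2^n; need (b−a)/2^n ≤ 1e-3.
So n ≥ log₂(1.752000/1e-3) = log₂(1752.0000) ≈ 10.7748.
Hence n = 11.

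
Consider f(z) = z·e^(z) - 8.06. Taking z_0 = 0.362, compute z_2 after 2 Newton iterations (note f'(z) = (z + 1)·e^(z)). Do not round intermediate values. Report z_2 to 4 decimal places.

3.4311

z_0 = 0.362000: f = -7.540096, f' = 1.956103 → z_1 = 0.362000 - (-7.540096)/(1.956103) = 4.216652
z_1 = 4.216652: f = 277.854645, f' = 353.720727 → z_2 = 4.216652 - (277.854645)/(353.720727) = 3.431132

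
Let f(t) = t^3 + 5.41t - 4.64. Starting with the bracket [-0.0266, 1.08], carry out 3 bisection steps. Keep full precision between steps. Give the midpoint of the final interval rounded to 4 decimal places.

f(-0.026600) = -4.783925, f(1.080000) = 2.462512 (opposite signs)
step 1: m = 0.526700, f(m) = -1.644440 < 0 → root in [0.526700, 1.080000]
step 2: m = 0.803350, f(m) = 0.224582 > 0 → root in [0.526700, 0.803350]
step 3: m = 0.665025, f(m) = -0.748102 < 0 → root in [0.665025, 0.803350]
Midpoint of [0.665025, 0.803350] = 0.734187

0.7342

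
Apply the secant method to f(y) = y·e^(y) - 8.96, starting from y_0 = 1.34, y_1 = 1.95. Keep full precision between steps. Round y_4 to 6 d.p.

1.676723

f(y_0) = -3.842482, f(y_1) = 4.745941
y_2 = 1.950000 - (4.745941)·(1.950000 - 1.340000)/(4.745941 - (-3.842482)) = 1.612916; f(y_2) = -0.867328
y_3 = 1.612916 - (-0.867328)·(1.612916 - 1.950000)/(-0.867328 - (4.745941)) = 1.665000; f(y_3) = -0.159357
y_4 = 1.665000 - (-0.159357)·(1.665000 - 1.612916)/(-0.159357 - (-0.867328)) = 1.676723; f(y_4) = 0.007124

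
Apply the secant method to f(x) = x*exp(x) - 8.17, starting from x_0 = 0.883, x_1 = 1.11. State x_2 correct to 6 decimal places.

1.994100

f(x_0) = -6.034779, f(x_1) = -4.801862
x_2 = 1.110000 - (-4.801862)·(1.110000 - 0.883000)/(-4.801862 - (-6.034779)) = 1.994100; f(x_2) = 6.477848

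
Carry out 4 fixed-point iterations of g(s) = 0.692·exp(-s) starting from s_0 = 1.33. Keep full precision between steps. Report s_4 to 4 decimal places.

s_1 = g(1.330000) = 0.183018
s_2 = g(0.183018) = 0.576265
s_3 = g(0.576265) = 0.388899
s_4 = g(0.388899) = 0.469039

0.4690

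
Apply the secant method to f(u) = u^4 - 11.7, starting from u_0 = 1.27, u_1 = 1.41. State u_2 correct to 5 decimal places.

2.21279

Secant update: u_(k+1) = u_k − f(u_k)·(u_k − u_(k-1))/(f(u_k) − f(u_(k-1))).
f(u_0) = -9.098554, f(u_1) = -7.747458
u_2 = 1.410000 - (-7.747458)·(1.410000 - 1.270000)/(-7.747458 - (-9.098554)) = 2.212789; f(u_2) = 12.275071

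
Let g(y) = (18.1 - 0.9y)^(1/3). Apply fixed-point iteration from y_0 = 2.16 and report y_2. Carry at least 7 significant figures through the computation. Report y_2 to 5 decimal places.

2.51061

y_1 = g(2.160000) = 2.528005
y_2 = g(2.528005) = 2.510611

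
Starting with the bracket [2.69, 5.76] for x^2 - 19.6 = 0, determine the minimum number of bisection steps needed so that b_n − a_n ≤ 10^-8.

29

Initial width b − a = 5.76 − 2.69 = 3.070000.
After n steps the width is (b−a)/2^n; need (b−a)/2^n ≤ 10^-8.
So n ≥ log₂(3.070000/10^-8) = log₂(307000000.0000) ≈ 28.1937.
Hence n = 29.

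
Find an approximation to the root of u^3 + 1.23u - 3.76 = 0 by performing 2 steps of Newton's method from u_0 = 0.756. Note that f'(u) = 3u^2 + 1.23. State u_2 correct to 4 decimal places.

u_0 = 0.756000: f = -2.398039, f' = 2.944608 → u_1 = 0.756000 - (-2.398039)/(2.944608) = 1.570383
u_1 = 1.570383: f = 2.044297, f' = 8.628309 → u_2 = 1.570383 - (2.044297)/(8.628309) = 1.333454

1.3335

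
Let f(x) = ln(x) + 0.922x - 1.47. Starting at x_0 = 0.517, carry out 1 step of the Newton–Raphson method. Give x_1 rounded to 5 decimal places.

1.09575

f'(x) = 1/x + 0.922
x_0 = 0.517000: f = -1.653038, f' = 2.856236 → x_1 = 0.517000 - (-1.653038)/(2.856236) = 1.095747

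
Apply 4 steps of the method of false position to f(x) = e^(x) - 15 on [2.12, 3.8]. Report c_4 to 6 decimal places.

False-position update: c = (a·f(b) − b·f(a))/(f(b) − f(a)); replace the endpoint whose sign matches f(c).
f(2.120000) = -6.668863, f(3.800000) = 29.701184
step 1: c = 2.428047, f(c) = -3.663279 < 0 → new bracket [2.428047, 3.800000]
step 2: c = 2.578682, f(c) = -1.820246 < 0 → new bracket [2.578682, 3.800000]
step 3: c = 2.649208, f(c) = -0.857161 < 0 → new bracket [2.649208, 3.800000]
step 4: c = 2.681488, f(c) = -0.393186 < 0 → new bracket [2.681488, 3.800000]

2.681488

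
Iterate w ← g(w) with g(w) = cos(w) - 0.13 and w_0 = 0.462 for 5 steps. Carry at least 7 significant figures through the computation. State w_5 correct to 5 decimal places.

w_1 = g(0.462000) = 0.765163
w_2 = g(0.765163) = 0.591270
w_3 = g(0.591270) = 0.700234
w_4 = g(0.700234) = 0.634692
w_5 = g(0.634692) = 0.675255

0.67525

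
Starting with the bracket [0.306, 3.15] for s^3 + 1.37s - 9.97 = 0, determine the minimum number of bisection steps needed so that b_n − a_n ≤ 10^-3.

12

Initial width b − a = 3.15 − 0.306 = 2.844000.
After n steps the width is (b−a)/2^n; need (b−a)/2^n ≤ 10^-3.
So n ≥ log₂(2.844000/10^-3) = log₂(2844.0000) ≈ 11.4737.
Hence n = 12.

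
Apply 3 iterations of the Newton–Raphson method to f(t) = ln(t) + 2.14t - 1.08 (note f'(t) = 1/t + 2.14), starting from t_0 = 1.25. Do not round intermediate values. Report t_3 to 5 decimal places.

t_0 = 1.250000: f = 1.818144, f' = 2.940000 → t_1 = 1.250000 - (1.818144)/(2.940000) = 0.631584
t_1 = 0.631584: f = -0.187935, f' = 3.723321 → t_2 = 0.631584 - (-0.187935)/(3.723321) = 0.682059
t_2 = 0.682059: f = -0.003033, f' = 3.606149 → t_3 = 0.682059 - (-0.003033)/(3.606149) = 0.682900

0.68290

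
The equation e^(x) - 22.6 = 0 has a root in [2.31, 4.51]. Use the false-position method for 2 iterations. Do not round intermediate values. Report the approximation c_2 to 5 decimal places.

2.85513

f(2.310000) = -12.525575, f(4.510000) = 68.321819
step 1: c = 2.650843, f(c) = -8.434025 < 0 → new bracket [2.650843, 4.510000]
step 2: c = 2.855129, f(c) = -5.223315 < 0 → new bracket [2.855129, 4.510000]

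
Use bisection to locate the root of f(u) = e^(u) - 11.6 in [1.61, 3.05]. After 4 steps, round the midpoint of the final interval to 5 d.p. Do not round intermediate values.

2.46500

f(1.610000) = -6.597189, f(3.050000) = 9.515344 (opposite signs)
step 1: m = 2.330000, f(m) = -1.322058 < 0 → root in [2.330000, 3.050000]
step 2: m = 2.690000, f(m) = 3.131676 > 0 → root in [2.330000, 2.690000]
step 3: m = 2.510000, f(m) = 0.704930 > 0 → root in [2.330000, 2.510000]
step 4: m = 2.420000, f(m) = -0.354141 < 0 → root in [2.420000, 2.510000]
Midpoint of [2.420000, 2.510000] = 2.465000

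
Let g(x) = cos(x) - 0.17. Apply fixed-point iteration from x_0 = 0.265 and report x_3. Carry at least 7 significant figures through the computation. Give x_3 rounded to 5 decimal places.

x_1 = g(0.265000) = 0.795093
x_2 = g(0.795093) = 0.530219
x_3 = g(0.530219) = 0.692696

0.69270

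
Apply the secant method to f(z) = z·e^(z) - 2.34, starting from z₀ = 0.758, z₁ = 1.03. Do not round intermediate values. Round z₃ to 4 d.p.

0.9255

f(z_0) = -0.722425, f(z_1) = 0.545098
z_2 = 1.030000 - (0.545098)·(1.030000 - 0.758000)/(0.545098 - (-0.722425)) = 0.913026; f(z_2) = -0.064873
z_3 = 0.913026 - (-0.064873)·(0.913026 - 1.030000)/(-0.064873 - (0.545098)) = 0.925467; f(z_3) = -0.005004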